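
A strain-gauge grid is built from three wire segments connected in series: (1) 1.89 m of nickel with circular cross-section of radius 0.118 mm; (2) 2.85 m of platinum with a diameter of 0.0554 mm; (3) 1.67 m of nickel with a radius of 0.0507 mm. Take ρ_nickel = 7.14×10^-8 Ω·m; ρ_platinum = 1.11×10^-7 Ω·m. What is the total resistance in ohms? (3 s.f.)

149 Ω

Seg 1: A = πr² = π(1.1800e-04 m)² = 4.374e-08 m²
R_1 = (7.14×10^-8)(1.89)/(4.374e-08) = 3.085 Ω
Seg 2: A = π(d/2)² = π(2.7700e-05 m)² = 2.411e-09 m²
R_2 = (1.11×10^-7)(2.85)/(2.411e-09) = 131.2 Ω
Seg 3: A = πr² = π(5.0700e-05 m)² = 8.075e-09 m²
R_3 = (7.14×10^-8)(1.67)/(8.075e-09) = 14.77 Ω
R_total = R_1 + R_2 + R_3 = 149 Ω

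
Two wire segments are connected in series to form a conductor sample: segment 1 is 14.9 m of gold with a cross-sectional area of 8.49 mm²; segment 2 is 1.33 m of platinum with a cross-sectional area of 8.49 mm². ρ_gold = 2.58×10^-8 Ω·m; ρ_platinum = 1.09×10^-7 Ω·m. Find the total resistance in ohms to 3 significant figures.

Segment 1: A = 8.49 mm² = 8.490e-06 m²
R₁ = ρL/A = (2.58×10^-8)(14.9)/(8.490e-06) = 0.04528 Ω
R₂ = (1.09×10^-7)(1.33)/(8.490e-06) = 0.01708 Ω
R = R₁ + R₂ = 0.0624 Ω

0.0624 Ω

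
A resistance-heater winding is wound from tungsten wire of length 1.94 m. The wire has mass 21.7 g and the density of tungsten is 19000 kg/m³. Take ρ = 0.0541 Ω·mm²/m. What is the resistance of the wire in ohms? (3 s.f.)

0.178 Ω

ρ = 0.0541 Ω·mm²/m = 5.41×10^-8 Ω·m
A = m/(density·L) = 0.0217/(19000×1.94) = 5.8871e-07 m²
R = ρL/A = (5.41×10^-8)(1.94)/(5.8871e-07) = 0.178 Ω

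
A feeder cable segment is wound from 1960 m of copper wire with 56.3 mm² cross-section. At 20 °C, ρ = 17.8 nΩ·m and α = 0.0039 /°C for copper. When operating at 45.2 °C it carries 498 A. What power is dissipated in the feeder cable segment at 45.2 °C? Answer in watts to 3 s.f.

ρ = 17.8 nΩ·m = 1.78×10^-8 Ω·m
A = 56.3 mm² = 5.630e-05 m²
R₍20₎ = ρL/A = (1.78×10^-8)(1960)/(5.630e-05) = 0.6197 Ω
R₍45.2₎ = R₍20₎(1 + αΔT) = 0.6197 × (1 + 0.0039×25.2) = 0.6806 Ω
P = I²R = (498)² × 0.6806 = 1.69×10^5 W

1.69×10^5 W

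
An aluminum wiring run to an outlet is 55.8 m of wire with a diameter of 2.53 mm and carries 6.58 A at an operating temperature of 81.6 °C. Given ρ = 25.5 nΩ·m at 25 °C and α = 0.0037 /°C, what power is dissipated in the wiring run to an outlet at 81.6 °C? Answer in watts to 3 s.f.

ρ = 25.5 nΩ·m = 2.55×10^-8 Ω·m
A = π(d/2)² = π(1.2650e-03 m)² = 5.027e-06 m²
R₍25₎ = ρL/A = (2.55×10^-8)(55.8)/(5.027e-06) = 0.283 Ω
R₍81.6₎ = R₍25₎(1 + αΔT) = 0.283 × (1 + 0.0037×56.6) = 0.3423 Ω
P = I²R = (6.58)² × 0.3423 = 14.8 W

14.8 W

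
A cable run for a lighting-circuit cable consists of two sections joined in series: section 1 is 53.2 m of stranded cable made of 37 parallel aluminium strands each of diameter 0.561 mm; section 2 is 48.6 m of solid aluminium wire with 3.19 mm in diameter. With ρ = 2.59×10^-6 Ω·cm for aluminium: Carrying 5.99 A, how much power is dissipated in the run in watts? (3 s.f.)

11.1 W

ρ = 2.59×10^-6 Ω·cm = 2.59×10^-8 Ω·m
Section 1: A_strand = π(2.8050e-04)² = 2.472e-07 m²; R₁ = ρL/(N·A_s) = (2.59×10^-8)(53.2)/(37×2.472e-07) = 0.1507 Ω
Section 2: A = π(d/2)² = π(1.5950e-03 m)² = 7.992e-06 m²
R₂ = (2.59×10^-8)(48.6)/(7.992e-06) = 0.1575 Ω
R = R₁ + R₂ = 0.3082 Ω
P = I²R = (5.99)² × 0.3082 = 11.1 W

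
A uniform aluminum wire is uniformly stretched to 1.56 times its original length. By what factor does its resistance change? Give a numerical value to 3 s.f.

Volume constant ⇒ A' = A/k with k = 1.56. R' = ρ(kL)/(A/k) = k²R.
Factor = 2.43

2.43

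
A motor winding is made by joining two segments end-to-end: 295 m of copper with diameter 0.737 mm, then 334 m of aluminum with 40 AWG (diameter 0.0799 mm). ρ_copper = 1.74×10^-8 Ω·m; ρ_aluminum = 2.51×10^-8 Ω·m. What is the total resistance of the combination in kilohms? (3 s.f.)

1.68 kΩ

Segment 1: A = π(d/2)² = π(3.6850e-04 m)² = 4.266e-07 m²
R₁ = ρL/A = (1.74×10^-8)(295)/(4.266e-07) = 12.03 Ω
Segment 2: A = π(0.0799/2 mm)² = π(3.9950e-05 m)² = 5.014e-09 m²
R₂ = (2.51×10^-8)(334)/(5.014e-09) = 1672 Ω
R = R₁ + R₂ = 1.68 kΩ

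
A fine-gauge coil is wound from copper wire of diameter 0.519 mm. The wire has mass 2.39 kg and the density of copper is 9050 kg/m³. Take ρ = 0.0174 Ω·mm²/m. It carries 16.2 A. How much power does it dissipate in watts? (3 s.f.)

ρ = 0.0174 Ω·mm²/m = 1.74×10^-8 Ω·m
A = π(d/2)² = π(2.5950e-04 m)² = 2.1156e-07 m²
L = m/(density·A) = 2.39/(9050×2.1156e-07) = 1248 m
R = ρL/A = (1.74×10^-8)(1248)/(2.1156e-07) = 102.7 Ω
P = I²R = (16.2)² × 102.7 = 26900 W

26900 W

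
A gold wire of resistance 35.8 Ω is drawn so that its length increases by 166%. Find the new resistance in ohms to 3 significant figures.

k = 1 + 166/100 = 2.66; volume constant ⇒ A' = A/k, so R' = k²R.
R' = 7.076 × 35.8 = 253 Ω

253 Ω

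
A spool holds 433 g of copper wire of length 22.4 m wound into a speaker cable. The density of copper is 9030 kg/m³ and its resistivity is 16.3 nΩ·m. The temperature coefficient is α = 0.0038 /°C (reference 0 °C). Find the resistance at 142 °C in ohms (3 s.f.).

ρ = 16.3 nΩ·m = 1.63×10^-8 Ω·m
A = m/(density·L) = 0.433/(9030×22.4) = 2.1407e-06 m²
R = ρL/A = (1.63×10^-8)(22.4)/(2.1407e-06) = 0.1706 Ω
R(142 °C) = 0.1706 × (1 + 0.0038×142) = 0.263 Ω

0.263 Ω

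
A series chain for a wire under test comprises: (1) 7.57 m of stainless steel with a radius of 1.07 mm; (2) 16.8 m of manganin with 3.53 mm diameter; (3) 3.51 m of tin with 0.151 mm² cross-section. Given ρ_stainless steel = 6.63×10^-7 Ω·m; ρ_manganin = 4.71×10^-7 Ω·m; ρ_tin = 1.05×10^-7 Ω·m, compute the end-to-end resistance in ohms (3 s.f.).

Seg 1: A = πr² = π(1.0700e-03 m)² = 3.597e-06 m²
R_1 = (6.63×10^-7)(7.57)/(3.597e-06) = 1.395 Ω
Seg 2: A = π(d/2)² = π(1.7650e-03 m)² = 9.787e-06 m²
R_2 = (4.71×10^-7)(16.8)/(9.787e-06) = 0.8085 Ω
Seg 3: A = 0.151 mm² = 1.510e-07 m²
R_3 = (1.05×10^-7)(3.51)/(1.510e-07) = 2.441 Ω
R_total = R_1 + R_2 + R_3 = 4.64 Ω

4.64 Ω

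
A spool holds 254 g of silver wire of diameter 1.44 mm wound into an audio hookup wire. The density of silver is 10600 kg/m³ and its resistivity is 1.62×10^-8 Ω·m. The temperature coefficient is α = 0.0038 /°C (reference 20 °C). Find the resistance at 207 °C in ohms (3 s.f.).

0.250 Ω

A = π(d/2)² = π(7.2000e-04 m)² = 1.6286e-06 m²
L = m/(density·A) = 0.254/(10600×1.6286e-06) = 14.71 m
R = ρL/A = (1.62×10^-8)(14.71)/(1.6286e-06) = 0.1464 Ω
R(207 °C) = 0.1464 × (1 + 0.0038×187) = 0.250 Ω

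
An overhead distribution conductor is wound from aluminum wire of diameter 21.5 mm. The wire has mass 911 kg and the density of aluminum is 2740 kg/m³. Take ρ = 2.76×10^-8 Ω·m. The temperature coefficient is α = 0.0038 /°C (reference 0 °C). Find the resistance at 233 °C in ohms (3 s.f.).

0.131 Ω

A = π(d/2)² = π(1.0750e-02 m)² = 3.6305e-04 m²
L = m/(density·A) = 911/(2740×3.6305e-04) = 915.8 m
R = ρL/A = (2.76×10^-8)(915.8)/(3.6305e-04) = 0.06962 Ω
R(233 °C) = 0.06962 × (1 + 0.0038×233) = 0.131 Ω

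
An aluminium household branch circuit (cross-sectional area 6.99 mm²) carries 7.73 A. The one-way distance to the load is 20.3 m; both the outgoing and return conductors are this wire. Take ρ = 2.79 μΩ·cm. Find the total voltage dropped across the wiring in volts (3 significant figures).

1.25 V

ρ = 2.79 μΩ·cm = 2.79×10^-8 Ω·m
A = 6.99 mm² = 6.990e-06 m²
Total conductor length (both ways) L = 2 × 20.3 = 40.6 m
R = ρL/A = (2.79×10^-8)(40.6)/(6.990e-06) = 0.1621 Ω
V = IR = 7.73 × 0.1621 = 1.25 V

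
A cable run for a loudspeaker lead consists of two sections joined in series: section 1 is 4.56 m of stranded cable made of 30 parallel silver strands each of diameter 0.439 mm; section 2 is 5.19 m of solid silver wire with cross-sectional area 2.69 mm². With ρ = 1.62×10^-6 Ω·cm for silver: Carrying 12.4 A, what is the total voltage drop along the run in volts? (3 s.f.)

ρ = 1.62×10^-6 Ω·cm = 1.62×10^-8 Ω·m
Section 1: A_strand = π(2.1950e-04)² = 1.514e-07 m²; R₁ = ρL/(N·A_s) = (1.62×10^-8)(4.56)/(30×1.514e-07) = 0.01627 Ω
Section 2: A = 2.69 mm² = 2.690e-06 m²
R₂ = (1.62×10^-8)(5.19)/(2.690e-06) = 0.03126 Ω
R = R₁ + R₂ = 0.04752 Ω
V = IR = 12.4 × 0.04752 = 0.589 V

0.589 V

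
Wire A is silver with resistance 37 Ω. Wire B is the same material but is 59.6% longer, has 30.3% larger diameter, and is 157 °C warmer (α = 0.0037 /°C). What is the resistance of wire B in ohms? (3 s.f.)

55.0 Ω

R ∝ ρL/d² with ρ ∝ (1+αΔT), so R_B/R_A = (1 + 59.6/100) × (1 + 30.3/100)⁻² × (1 + 0.0037×157)
= 1.596 × 0.589 × 1.581 = 1.486
R_B = 1.486 × 37 = 55.0 Ω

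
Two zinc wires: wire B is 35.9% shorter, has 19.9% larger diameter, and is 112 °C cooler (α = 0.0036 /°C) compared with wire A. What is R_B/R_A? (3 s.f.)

0.266

R ∝ ρL/d² with ρ ∝ (1+αΔT), so R_B/R_A = (1 − 35.9/100) × (1 + 19.9/100)⁻² × (1 − 0.0036×112)
= 0.641 × 0.6956 × 0.5968 = 0.266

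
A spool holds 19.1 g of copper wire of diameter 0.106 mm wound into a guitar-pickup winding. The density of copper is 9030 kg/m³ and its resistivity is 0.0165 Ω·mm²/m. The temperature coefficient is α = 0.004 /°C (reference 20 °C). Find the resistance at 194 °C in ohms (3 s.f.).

ρ = 0.0165 Ω·mm²/m = 1.65×10^-8 Ω·m
A = π(d/2)² = π(5.3000e-05 m)² = 8.8247e-09 m²
L = m/(density·A) = 0.0191/(9030×8.8247e-09) = 239.7 m
R = ρL/A = (1.65×10^-8)(239.7)/(8.8247e-09) = 448.2 Ω
R(194 °C) = 448.2 × (1 + 0.004×174) = 760 Ω

760 Ω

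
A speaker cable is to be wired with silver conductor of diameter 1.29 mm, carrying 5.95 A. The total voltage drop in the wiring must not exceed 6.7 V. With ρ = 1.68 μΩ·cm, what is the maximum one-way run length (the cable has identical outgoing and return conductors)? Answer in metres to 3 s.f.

ρ = 1.68 μΩ·cm = 1.68×10^-8 Ω·m
A = π(d/2)² = π(6.4500e-04 m)² = 1.307e-06 m²
L_max = V_max·A/(2·ρI) = (6.7)(1.307e-06)/(2×1.68×10^-8×5.95) = 43.8 m

43.8 m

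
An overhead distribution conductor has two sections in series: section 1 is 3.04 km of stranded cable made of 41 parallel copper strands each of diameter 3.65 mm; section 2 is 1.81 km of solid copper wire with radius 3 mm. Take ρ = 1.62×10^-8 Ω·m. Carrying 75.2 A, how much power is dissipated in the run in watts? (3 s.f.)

Section 1: A_strand = π(1.8250e-03)² = 1.046e-05 m²; R₁ = ρL/(N·A_s) = (1.62×10^-8)(3040)/(41×1.046e-05) = 0.1148 Ω
Section 2: A = πr² = π(3.0000e-03 m)² = 2.827e-05 m²
R₂ = (1.62×10^-8)(1810)/(2.827e-05) = 1.037 Ω
R = R₁ + R₂ = 1.152 Ω
P = I²R = (75.2)² × 1.152 = 6510 W

6510 W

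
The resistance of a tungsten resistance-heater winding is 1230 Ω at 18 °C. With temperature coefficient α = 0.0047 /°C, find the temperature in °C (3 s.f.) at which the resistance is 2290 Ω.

201 °C

R = R₀(1 + α(T − T₀)) ⇒ T = T₀ + (R/R₀ − 1)/α
T = 18 + (2290/1230 − 1)/0.0047 = 18 + (0.8618)/0.0047 = 201 °C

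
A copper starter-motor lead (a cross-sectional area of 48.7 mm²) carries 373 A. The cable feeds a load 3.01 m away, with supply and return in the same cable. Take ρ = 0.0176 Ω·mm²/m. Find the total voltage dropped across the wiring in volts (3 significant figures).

ρ = 0.0176 Ω·mm²/m = 1.76×10^-8 Ω·m
A = 48.7 mm² = 4.870e-05 m²
Total conductor length (both ways) L = 2 × 3.01 = 6.02 m
R = ρL/A = (1.76×10^-8)(6.02)/(4.870e-05) = 0.002176 Ω
V = IR = 373 × 0.002176 = 0.812 V

0.812 V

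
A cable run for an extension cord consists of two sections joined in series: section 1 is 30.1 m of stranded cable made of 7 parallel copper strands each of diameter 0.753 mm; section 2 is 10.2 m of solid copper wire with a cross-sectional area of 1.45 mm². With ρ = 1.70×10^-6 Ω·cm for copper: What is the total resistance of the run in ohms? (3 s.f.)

ρ = 1.70×10^-6 Ω·cm = 1.70×10^-8 Ω·m
Section 1: A_strand = π(3.7650e-04)² = 4.453e-07 m²; R₁ = ρL/(N·A_s) = (1.70×10^-8)(30.1)/(7×4.453e-07) = 0.1641 Ω
Section 2: A = 1.45 mm² = 1.450e-06 m²
R₂ = (1.70×10^-8)(10.2)/(1.450e-06) = 0.1196 Ω
R = R₁ + R₂ = 0.284 Ω

0.284 Ω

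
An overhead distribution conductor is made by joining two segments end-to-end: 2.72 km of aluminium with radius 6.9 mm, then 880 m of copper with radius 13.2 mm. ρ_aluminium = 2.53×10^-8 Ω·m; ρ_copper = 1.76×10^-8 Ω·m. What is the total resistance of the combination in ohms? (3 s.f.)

0.488 Ω

Segment 1: A = πr² = π(6.9000e-03 m)² = 1.496e-04 m²
R₁ = ρL/A = (2.53×10^-8)(2720)/(1.496e-04) = 0.4601 Ω
Segment 2: A = πr² = π(1.3200e-02 m)² = 5.474e-04 m²
R₂ = (1.76×10^-8)(880)/(5.474e-04) = 0.02829 Ω
R = R₁ + R₂ = 0.488 Ω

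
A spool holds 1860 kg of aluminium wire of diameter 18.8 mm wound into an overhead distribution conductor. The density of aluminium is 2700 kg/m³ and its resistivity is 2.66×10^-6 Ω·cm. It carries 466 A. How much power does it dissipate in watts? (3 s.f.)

51600 W

ρ = 2.66×10^-6 Ω·cm = 2.66×10^-8 Ω·m
A = π(d/2)² = π(9.4000e-03 m)² = 2.7759e-04 m²
L = m/(density·A) = 1860/(2700×2.7759e-04) = 2482 m
R = ρL/A = (2.66×10^-8)(2482)/(2.7759e-04) = 0.2378 Ω
P = I²R = (466)² × 0.2378 = 51600 W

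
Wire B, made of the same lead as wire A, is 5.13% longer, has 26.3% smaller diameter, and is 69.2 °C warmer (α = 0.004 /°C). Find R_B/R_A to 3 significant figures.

2.47

R ∝ ρL/d² with ρ ∝ (1+αΔT), so R_B/R_A = (1 + 5.13/100) × (1 − 26.3/100)⁻² × (1 + 0.004×69.2)
= 1.051 × 1.841 × 1.277 = 2.47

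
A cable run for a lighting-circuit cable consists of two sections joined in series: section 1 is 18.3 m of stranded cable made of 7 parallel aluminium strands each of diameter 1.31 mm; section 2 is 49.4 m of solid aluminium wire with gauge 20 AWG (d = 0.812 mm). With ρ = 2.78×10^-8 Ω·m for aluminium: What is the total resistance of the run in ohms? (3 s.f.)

Section 1: A_strand = π(6.5500e-04)² = 1.348e-06 m²; R₁ = ρL/(N·A_s) = (2.78×10^-8)(18.3)/(7×1.348e-06) = 0.05392 Ω
Section 2: A = π(0.812/2 mm)² = π(4.0600e-04 m)² = 5.178e-07 m²
R₂ = (2.78×10^-8)(49.4)/(5.178e-07) = 2.652 Ω
R = R₁ + R₂ = 2.71 Ω

2.71 Ω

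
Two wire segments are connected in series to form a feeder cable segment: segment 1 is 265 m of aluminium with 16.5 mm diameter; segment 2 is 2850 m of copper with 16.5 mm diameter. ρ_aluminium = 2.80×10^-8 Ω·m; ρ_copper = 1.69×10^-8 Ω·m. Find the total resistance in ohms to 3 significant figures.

Segment 1: A = π(d/2)² = π(8.2500e-03 m)² = 2.138e-04 m²
R₁ = ρL/A = (2.80×10^-8)(265)/(2.138e-04) = 0.0347 Ω
R₂ = (1.69×10^-8)(2850)/(2.138e-04) = 0.2253 Ω
R = R₁ + R₂ = 0.260 Ω

0.260 Ω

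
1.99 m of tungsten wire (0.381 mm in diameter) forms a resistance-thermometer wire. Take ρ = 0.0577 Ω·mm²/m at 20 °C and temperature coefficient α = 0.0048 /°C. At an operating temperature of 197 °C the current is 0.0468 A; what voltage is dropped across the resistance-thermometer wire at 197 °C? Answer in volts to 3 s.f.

ρ = 0.0577 Ω·mm²/m = 5.77×10^-8 Ω·m
A = π(d/2)² = π(1.9050e-04 m)² = 1.140e-07 m²
R₍20₎ = ρL/A = (5.77×10^-8)(1.99)/(1.140e-07) = 1.007 Ω
R₍197₎ = R₍20₎(1 + αΔT) = 1.007 × (1 + 0.0048×177) = 1.863 Ω
V = IR = 0.0468 × 1.863 = 0.0872 V

0.0872 V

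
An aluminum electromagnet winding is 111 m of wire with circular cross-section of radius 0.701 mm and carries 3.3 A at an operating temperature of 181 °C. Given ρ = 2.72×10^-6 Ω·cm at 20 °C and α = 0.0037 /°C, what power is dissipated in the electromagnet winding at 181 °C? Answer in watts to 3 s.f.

34.0 W

ρ = 2.72×10^-6 Ω·cm = 2.72×10^-8 Ω·m
A = πr² = π(7.0100e-04 m)² = 1.544e-06 m²
R₍20₎ = ρL/A = (2.72×10^-8)(111)/(1.544e-06) = 1.956 Ω
R₍181₎ = R₍20₎(1 + αΔT) = 1.956 × (1 + 0.0037×161) = 3.121 Ω
P = I²R = (3.3)² × 3.121 = 34.0 W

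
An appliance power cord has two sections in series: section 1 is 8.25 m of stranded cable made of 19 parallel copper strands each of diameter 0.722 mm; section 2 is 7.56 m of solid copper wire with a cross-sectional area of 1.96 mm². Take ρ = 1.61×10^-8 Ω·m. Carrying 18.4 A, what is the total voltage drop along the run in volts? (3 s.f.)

Section 1: A_strand = π(3.6100e-04)² = 4.094e-07 m²; R₁ = ρL/(N·A_s) = (1.61×10^-8)(8.25)/(19×4.094e-07) = 0.01708 Ω
Section 2: A = 1.96 mm² = 1.960e-06 m²
R₂ = (1.61×10^-8)(7.56)/(1.960e-06) = 0.0621 Ω
R = R₁ + R₂ = 0.07918 Ω
V = IR = 18.4 × 0.07918 = 1.46 V

1.46 V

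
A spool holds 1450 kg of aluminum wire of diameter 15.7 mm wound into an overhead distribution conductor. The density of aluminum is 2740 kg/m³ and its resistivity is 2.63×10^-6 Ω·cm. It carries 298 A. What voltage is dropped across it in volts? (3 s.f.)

111 V

ρ = 2.63×10^-6 Ω·cm = 2.63×10^-8 Ω·m
A = π(d/2)² = π(7.8500e-03 m)² = 1.9359e-04 m²
L = m/(density·A) = 1450/(2740×1.9359e-04) = 2734 m
R = ρL/A = (2.63×10^-8)(2734)/(1.9359e-04) = 0.3714 Ω
V = IR = 298 × 0.3714 = 111 V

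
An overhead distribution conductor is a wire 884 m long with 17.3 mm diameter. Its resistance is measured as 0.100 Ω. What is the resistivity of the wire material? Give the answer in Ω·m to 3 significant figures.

2.66×10^-8 Ω·m

A = π(d/2)² = π(8.6500e-03 m)² = 2.351e-04 m²
ρ = RA/L = (0.1)(2.351e-04)/(884) = 2.66×10^-8 Ω·m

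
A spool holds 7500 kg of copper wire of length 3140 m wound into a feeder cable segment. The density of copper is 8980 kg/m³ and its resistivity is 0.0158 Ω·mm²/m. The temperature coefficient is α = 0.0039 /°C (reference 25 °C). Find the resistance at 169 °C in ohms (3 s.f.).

ρ = 0.0158 Ω·mm²/m = 1.58×10^-8 Ω·m
A = m/(density·L) = 7500/(8980×3140) = 2.6598e-04 m²
R = ρL/A = (1.58×10^-8)(3140)/(2.6598e-04) = 0.1865 Ω
R(169 °C) = 0.1865 × (1 + 0.0039×144) = 0.291 Ω

0.291 Ω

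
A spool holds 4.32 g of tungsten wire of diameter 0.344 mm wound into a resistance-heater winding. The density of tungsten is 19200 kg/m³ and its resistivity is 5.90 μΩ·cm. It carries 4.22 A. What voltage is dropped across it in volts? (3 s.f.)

6.49 V

ρ = 5.90 μΩ·cm = 5.90×10^-8 Ω·m
A = π(d/2)² = π(1.7200e-04 m)² = 9.2941e-08 m²
L = m/(density·A) = 0.00432/(19200×9.2941e-08) = 2.421 m
R = ρL/A = (5.90×10^-8)(2.421)/(9.2941e-08) = 1.537 Ω
V = IR = 4.22 × 1.537 = 6.49 V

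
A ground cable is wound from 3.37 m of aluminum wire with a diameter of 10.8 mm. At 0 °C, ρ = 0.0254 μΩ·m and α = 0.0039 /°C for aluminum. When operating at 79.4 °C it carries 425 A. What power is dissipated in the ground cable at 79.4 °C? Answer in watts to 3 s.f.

221 W

ρ = 0.0254 μΩ·m = 2.54×10^-8 Ω·m
A = π(d/2)² = π(5.4000e-03 m)² = 9.161e-05 m²
R₍0₎ = ρL/A = (2.54×10^-8)(3.37)/(9.161e-05) = 9.344×10^-4 Ω
R₍79.4₎ = R₍0₎(1 + αΔT) = 9.344×10^-4 × (1 + 0.0039×79.4) = 0.001224 Ω
P = I²R = (425)² × 0.001224 = 221 W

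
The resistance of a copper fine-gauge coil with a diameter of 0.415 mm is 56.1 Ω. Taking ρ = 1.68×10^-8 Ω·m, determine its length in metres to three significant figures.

452 m

A = π(d/2)² = π(2.0750e-04 m)² = 1.353e-07 m²
L = RA/ρ = (56.1)(1.353e-07)/(1.68×10^-8) = 452 m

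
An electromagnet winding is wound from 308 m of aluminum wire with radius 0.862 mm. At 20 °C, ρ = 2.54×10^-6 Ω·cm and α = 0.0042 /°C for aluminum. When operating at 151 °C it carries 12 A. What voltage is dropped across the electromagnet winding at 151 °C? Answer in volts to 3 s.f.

ρ = 2.54×10^-6 Ω·cm = 2.54×10^-8 Ω·m
A = πr² = π(8.6200e-04 m)² = 2.334e-06 m²
R₍20₎ = ρL/A = (2.54×10^-8)(308)/(2.334e-06) = 3.351 Ω
R₍151₎ = R₍20₎(1 + αΔT) = 3.351 × (1 + 0.0042×131) = 5.195 Ω
V = IR = 12 × 5.195 = 62.3 V

62.3 V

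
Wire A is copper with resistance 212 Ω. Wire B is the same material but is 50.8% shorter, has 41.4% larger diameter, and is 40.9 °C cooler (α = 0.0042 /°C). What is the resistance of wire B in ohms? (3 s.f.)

R ∝ ρL/d² with ρ ∝ (1+αΔT), so R_B/R_A = (1 − 50.8/100) × (1 + 41.4/100)⁻² × (1 − 0.0042×40.9)
= 0.492 × 0.5001 × 0.8282 = 0.2038
R_B = 0.2038 × 212 = 43.2 Ω

43.2 Ω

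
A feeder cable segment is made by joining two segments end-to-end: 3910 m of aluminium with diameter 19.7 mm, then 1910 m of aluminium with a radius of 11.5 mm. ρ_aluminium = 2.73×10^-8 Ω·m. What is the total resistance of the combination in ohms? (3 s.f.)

Segment 1: A = π(d/2)² = π(9.8500e-03 m)² = 3.048e-04 m²
R₁ = ρL/A = (2.73×10^-8)(3910)/(3.048e-04) = 0.3502 Ω
Segment 2: A = πr² = π(1.1500e-02 m)² = 4.155e-04 m²
R₂ = (2.73×10^-8)(1910)/(4.155e-04) = 0.1255 Ω
R = R₁ + R₂ = 0.476 Ω

0.476 Ω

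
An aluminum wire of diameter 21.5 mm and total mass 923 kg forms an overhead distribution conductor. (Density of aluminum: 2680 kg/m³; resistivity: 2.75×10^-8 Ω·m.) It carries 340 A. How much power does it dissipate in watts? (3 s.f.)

8310 W

A = π(d/2)² = π(1.0750e-02 m)² = 3.6305e-04 m²
L = m/(density·A) = 923/(2680×3.6305e-04) = 948.6 m
R = ρL/A = (2.75×10^-8)(948.6)/(3.6305e-04) = 0.07186 Ω
P = I²R = (340)² × 0.07186 = 8310 W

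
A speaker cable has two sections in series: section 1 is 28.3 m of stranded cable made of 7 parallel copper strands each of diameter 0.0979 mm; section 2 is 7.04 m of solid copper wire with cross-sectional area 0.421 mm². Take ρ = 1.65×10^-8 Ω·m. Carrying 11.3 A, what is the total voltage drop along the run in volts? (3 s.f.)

103 V

Section 1: A_strand = π(4.8950e-05)² = 7.528e-09 m²; R₁ = ρL/(N·A_s) = (1.65×10^-8)(28.3)/(7×7.528e-09) = 8.862 Ω
Section 2: A = 0.421 mm² = 4.210e-07 m²
R₂ = (1.65×10^-8)(7.04)/(4.210e-07) = 0.2759 Ω
R = R₁ + R₂ = 9.138 Ω
V = IR = 11.3 × 9.138 = 103 V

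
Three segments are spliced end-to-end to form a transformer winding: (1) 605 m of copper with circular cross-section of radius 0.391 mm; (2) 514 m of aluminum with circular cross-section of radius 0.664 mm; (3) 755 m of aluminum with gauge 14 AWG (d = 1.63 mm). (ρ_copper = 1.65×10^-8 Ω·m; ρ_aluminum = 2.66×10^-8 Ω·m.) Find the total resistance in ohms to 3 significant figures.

40.3 Ω

Seg 1: A = πr² = π(3.9100e-04 m)² = 4.803e-07 m²
R_1 = (1.65×10^-8)(605)/(4.803e-07) = 20.78 Ω
Seg 2: A = πr² = π(6.6400e-04 m)² = 1.385e-06 m²
R_2 = (2.66×10^-8)(514)/(1.385e-06) = 9.871 Ω
Seg 3: A = π(1.63/2 mm)² = π(8.1500e-04 m)² = 2.087e-06 m²
R_3 = (2.66×10^-8)(755)/(2.087e-06) = 9.624 Ω
R_total = R_1 + R_2 + R_3 = 40.3 Ω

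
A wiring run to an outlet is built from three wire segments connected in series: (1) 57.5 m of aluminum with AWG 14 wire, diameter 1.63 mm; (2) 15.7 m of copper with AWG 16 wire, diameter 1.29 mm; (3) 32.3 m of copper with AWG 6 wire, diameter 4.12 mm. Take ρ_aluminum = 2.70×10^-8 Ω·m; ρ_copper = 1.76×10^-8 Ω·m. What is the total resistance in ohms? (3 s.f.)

0.998 Ω

Seg 1: A = π(1.63/2 mm)² = π(8.1500e-04 m)² = 2.087e-06 m²
R_1 = (2.70×10^-8)(57.5)/(2.087e-06) = 0.744 Ω
Seg 2: A = π(1.29/2 mm)² = π(6.4500e-04 m)² = 1.307e-06 m²
R_2 = (1.76×10^-8)(15.7)/(1.307e-06) = 0.2114 Ω
Seg 3: A = π(4.12/2 mm)² = π(2.0600e-03 m)² = 1.333e-05 m²
R_3 = (1.76×10^-8)(32.3)/(1.333e-05) = 0.04264 Ω
R_total = R_1 + R_2 + R_3 = 0.998 Ω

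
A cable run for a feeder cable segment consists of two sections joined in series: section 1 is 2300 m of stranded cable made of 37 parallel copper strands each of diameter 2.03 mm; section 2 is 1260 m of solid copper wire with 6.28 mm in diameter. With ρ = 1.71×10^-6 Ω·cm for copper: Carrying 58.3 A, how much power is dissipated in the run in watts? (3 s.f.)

ρ = 1.71×10^-6 Ω·cm = 1.71×10^-8 Ω·m
Section 1: A_strand = π(1.0150e-03)² = 3.237e-06 m²; R₁ = ρL/(N·A_s) = (1.71×10^-8)(2300)/(37×3.237e-06) = 0.3284 Ω
Section 2: A = π(d/2)² = π(3.1400e-03 m)² = 3.097e-05 m²
R₂ = (1.71×10^-8)(1260)/(3.097e-05) = 0.6956 Ω
R = R₁ + R₂ = 1.024 Ω
P = I²R = (58.3)² × 1.024 = 3480 W

3480 W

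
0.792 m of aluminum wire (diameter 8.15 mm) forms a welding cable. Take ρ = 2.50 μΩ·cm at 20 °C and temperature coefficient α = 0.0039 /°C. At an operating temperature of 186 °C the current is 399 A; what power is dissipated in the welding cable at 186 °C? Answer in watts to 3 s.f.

99.5 W

ρ = 2.50 μΩ·cm = 2.50×10^-8 Ω·m
A = π(d/2)² = π(4.0750e-03 m)² = 5.217e-05 m²
R₍20₎ = ρL/A = (2.50×10^-8)(0.792)/(5.217e-05) = 3.795×10^-4 Ω
R₍186₎ = R₍20₎(1 + αΔT) = 3.795×10^-4 × (1 + 0.0039×166) = 6.253×10^-4 Ω
P = I²R = (399)² × 6.253×10^-4 = 99.5 W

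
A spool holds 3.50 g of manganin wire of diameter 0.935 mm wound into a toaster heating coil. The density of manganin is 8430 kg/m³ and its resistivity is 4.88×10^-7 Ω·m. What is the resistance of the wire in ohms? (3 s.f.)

0.430 Ω

A = π(d/2)² = π(4.6750e-04 m)² = 6.8661e-07 m²
L = m/(density·A) = 0.0035/(8430×6.8661e-07) = 0.6047 m
R = ρL/A = (4.88×10^-7)(0.6047)/(6.8661e-07) = 0.430 Ω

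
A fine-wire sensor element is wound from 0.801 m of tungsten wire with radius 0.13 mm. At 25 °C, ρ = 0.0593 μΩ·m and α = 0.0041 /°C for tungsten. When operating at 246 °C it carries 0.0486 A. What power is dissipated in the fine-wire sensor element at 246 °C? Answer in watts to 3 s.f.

0.00403 W

ρ = 0.0593 μΩ·m = 5.93×10^-8 Ω·m
A = πr² = π(1.3000e-04 m)² = 5.309e-08 m²
R₍25₎ = ρL/A = (5.93×10^-8)(0.801)/(5.309e-08) = 0.8946 Ω
R₍246₎ = R₍25₎(1 + αΔT) = 0.8946 × (1 + 0.0041×221) = 1.705 Ω
P = I²R = (0.0486)² × 1.705 = 0.00403 W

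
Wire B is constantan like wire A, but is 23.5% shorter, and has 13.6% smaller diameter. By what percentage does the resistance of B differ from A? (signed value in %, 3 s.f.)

R ∝ L/d², so R_B/R_A = (1 − 23.5/100) × (1 − 13.6/100)⁻²
= 0.765 × 1.34 = 1.025
(R_B − R_A)/R_A = 1.025 − 1 = 2.48%

2.48%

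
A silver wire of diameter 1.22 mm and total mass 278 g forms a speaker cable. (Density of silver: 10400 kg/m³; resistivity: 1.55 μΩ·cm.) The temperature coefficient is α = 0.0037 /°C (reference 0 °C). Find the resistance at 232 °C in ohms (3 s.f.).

ρ = 1.55 μΩ·cm = 1.55×10^-8 Ω·m
A = π(d/2)² = π(6.1000e-04 m)² = 1.1690e-06 m²
L = m/(density·A) = 0.278/(10400×1.1690e-06) = 22.87 m
R = ρL/A = (1.55×10^-8)(22.87)/(1.1690e-06) = 0.3032 Ω
R(232 °C) = 0.3032 × (1 + 0.0037×232) = 0.563 Ω

0.563 Ω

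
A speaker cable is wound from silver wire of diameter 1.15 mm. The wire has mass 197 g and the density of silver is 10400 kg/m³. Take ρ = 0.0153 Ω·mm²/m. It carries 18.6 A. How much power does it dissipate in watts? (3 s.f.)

ρ = 0.0153 Ω·mm²/m = 1.53×10^-8 Ω·m
A = π(d/2)² = π(5.7500e-04 m)² = 1.0387e-06 m²
L = m/(density·A) = 0.197/(10400×1.0387e-06) = 18.24 m
R = ρL/A = (1.53×10^-8)(18.24)/(1.0387e-06) = 0.2686 Ω
P = I²R = (18.6)² × 0.2686 = 92.9 W

92.9 W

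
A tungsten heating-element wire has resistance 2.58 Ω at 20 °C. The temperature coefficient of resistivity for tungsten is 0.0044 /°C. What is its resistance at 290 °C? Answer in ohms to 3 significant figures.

5.65 Ω

ΔT = 290 − 20 = 270 °C
R = R₀(1 + αΔT) = 2.58 × (1 + 0.0044×270) = 2.58 × 2.188 = 5.65 Ω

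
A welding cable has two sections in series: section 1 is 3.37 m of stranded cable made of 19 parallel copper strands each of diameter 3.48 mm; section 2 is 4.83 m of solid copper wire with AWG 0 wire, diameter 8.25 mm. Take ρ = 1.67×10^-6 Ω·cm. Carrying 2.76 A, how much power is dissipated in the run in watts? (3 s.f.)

ρ = 1.67×10^-6 Ω·cm = 1.67×10^-8 Ω·m
Section 1: A_strand = π(1.7400e-03)² = 9.511e-06 m²; R₁ = ρL/(N·A_s) = (1.67×10^-8)(3.37)/(19×9.511e-06) = 3.114×10^-4 Ω
Section 2: A = π(8.25/2 mm)² = π(4.1250e-03 m)² = 5.346e-05 m²
R₂ = (1.67×10^-8)(4.83)/(5.346e-05) = 0.001509 Ω
R = R₁ + R₂ = 0.00182 Ω
P = I²R = (2.76)² × 0.00182 = 0.0139 W

0.0139 W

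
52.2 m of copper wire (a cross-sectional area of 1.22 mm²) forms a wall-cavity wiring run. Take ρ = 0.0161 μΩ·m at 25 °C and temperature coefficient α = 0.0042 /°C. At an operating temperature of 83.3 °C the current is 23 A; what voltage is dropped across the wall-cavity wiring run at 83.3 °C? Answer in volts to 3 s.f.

ρ = 0.0161 μΩ·m = 1.61×10^-8 Ω·m
A = 1.22 mm² = 1.220e-06 m²
R₍25₎ = ρL/A = (1.61×10^-8)(52.2)/(1.220e-06) = 0.6889 Ω
R₍83.3₎ = R₍25₎(1 + αΔT) = 0.6889 × (1 + 0.0042×58.3) = 0.8575 Ω
V = IR = 23 × 0.8575 = 19.7 V

19.7 V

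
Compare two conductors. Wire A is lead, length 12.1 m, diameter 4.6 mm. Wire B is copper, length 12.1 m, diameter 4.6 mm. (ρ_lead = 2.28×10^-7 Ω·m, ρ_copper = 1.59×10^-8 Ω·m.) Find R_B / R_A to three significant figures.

R ∝ ρL/d², so R_B/R_A = (ρ_B/ρ_A)
= (1.59×10^-8/2.28×10^-7) = 0.0697

0.0697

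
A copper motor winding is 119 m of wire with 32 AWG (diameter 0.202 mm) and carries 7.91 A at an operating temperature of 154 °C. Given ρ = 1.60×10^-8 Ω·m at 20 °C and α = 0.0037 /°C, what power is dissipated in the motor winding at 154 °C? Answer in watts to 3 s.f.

A = π(0.202/2 mm)² = π(1.0100e-04 m)² = 3.205e-08 m²
R₍20₎ = ρL/A = (1.60×10^-8)(119)/(3.205e-08) = 59.41 Ω
R₍154₎ = R₍20₎(1 + αΔT) = 59.41 × (1 + 0.0037×134) = 88.87 Ω
P = I²R = (7.91)² × 88.87 = 5560 W

5560 W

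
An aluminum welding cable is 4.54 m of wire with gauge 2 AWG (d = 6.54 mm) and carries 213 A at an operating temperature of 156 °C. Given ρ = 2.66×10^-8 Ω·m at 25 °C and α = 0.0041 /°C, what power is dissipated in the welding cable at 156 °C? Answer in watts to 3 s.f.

251 W

A = π(6.54/2 mm)² = π(3.2700e-03 m)² = 3.359e-05 m²
R₍25₎ = ρL/A = (2.66×10^-8)(4.54)/(3.359e-05) = 0.003595 Ω
R₍156₎ = R₍25₎(1 + αΔT) = 0.003595 × (1 + 0.0041×131) = 0.005526 Ω
P = I²R = (213)² × 0.005526 = 251 W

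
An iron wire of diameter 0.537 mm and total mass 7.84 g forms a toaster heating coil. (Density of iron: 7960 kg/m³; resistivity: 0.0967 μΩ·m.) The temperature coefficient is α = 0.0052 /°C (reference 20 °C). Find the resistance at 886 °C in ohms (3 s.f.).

10.2 Ω

ρ = 0.0967 μΩ·m = 9.67×10^-8 Ω·m
A = π(d/2)² = π(2.6850e-04 m)² = 2.2648e-07 m²
L = m/(density·A) = 0.00784/(7960×2.2648e-07) = 4.349 m
R = ρL/A = (9.67×10^-8)(4.349)/(2.2648e-07) = 1.857 Ω
R(886 °C) = 1.857 × (1 + 0.0052×866) = 10.2 Ω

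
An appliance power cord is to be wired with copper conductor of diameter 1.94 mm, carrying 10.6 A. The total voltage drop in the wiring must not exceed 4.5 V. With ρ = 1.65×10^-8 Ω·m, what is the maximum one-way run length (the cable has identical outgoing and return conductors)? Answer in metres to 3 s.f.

38.0 m

A = π(d/2)² = π(9.7000e-04 m)² = 2.956e-06 m²
L_max = V_max·A/(2·ρI) = (4.5)(2.956e-06)/(2×1.65×10^-8×10.6) = 38.0 m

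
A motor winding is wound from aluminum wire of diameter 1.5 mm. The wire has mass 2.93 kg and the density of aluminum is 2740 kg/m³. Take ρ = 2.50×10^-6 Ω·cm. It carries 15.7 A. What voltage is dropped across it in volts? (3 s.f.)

134 V

ρ = 2.50×10^-6 Ω·cm = 2.50×10^-8 Ω·m
A = π(d/2)² = π(7.5000e-04 m)² = 1.7671e-06 m²
L = m/(density·A) = 2.93/(2740×1.7671e-06) = 605.1 m
R = ρL/A = (2.50×10^-8)(605.1)/(1.7671e-06) = 8.561 Ω
V = IR = 15.7 × 8.561 = 134 V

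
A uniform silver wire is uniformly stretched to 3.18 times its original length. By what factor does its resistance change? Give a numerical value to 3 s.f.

10.1

Volume constant ⇒ A' = A/k with k = 3.18. R' = ρ(kL)/(A/k) = k²R.
Factor = 10.1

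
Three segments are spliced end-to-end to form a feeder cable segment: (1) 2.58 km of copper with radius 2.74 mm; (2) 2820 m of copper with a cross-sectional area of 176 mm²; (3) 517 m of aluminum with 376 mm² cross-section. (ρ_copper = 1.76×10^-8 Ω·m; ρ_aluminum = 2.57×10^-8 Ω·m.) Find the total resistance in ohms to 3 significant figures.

Seg 1: A = πr² = π(2.7400e-03 m)² = 2.359e-05 m²
R_1 = (1.76×10^-8)(2580)/(2.359e-05) = 1.925 Ω
Seg 2: A = 176 mm² = 1.760e-04 m²
R_2 = (1.76×10^-8)(2820)/(1.760e-04) = 0.282 Ω
Seg 3: A = 376 mm² = 3.760e-04 m²
R_3 = (2.57×10^-8)(517)/(3.760e-04) = 0.03534 Ω
R_total = R_1 + R_2 + R_3 = 2.24 Ω

2.24 Ω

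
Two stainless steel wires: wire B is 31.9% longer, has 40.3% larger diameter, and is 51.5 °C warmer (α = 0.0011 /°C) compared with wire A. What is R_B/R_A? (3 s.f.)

R ∝ ρL/d² with ρ ∝ (1+αΔT), so R_B/R_A = (1 + 31.9/100) × (1 + 40.3/100)⁻² × (1 + 0.0011×51.5)
= 1.319 × 0.508 × 1.057 = 0.708

0.708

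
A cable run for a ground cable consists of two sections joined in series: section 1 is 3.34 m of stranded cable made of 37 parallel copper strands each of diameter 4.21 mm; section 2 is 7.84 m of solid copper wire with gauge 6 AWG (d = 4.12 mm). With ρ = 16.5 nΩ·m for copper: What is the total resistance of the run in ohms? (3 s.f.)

0.00981 Ω

ρ = 16.5 nΩ·m = 1.65×10^-8 Ω·m
Section 1: A_strand = π(2.1050e-03)² = 1.392e-05 m²; R₁ = ρL/(N·A_s) = (1.65×10^-8)(3.34)/(37×1.392e-05) = 1.070×10^-4 Ω
Section 2: A = π(4.12/2 mm)² = π(2.0600e-03 m)² = 1.333e-05 m²
R₂ = (1.65×10^-8)(7.84)/(1.333e-05) = 0.009703 Ω
R = R₁ + R₂ = 0.00981 Ω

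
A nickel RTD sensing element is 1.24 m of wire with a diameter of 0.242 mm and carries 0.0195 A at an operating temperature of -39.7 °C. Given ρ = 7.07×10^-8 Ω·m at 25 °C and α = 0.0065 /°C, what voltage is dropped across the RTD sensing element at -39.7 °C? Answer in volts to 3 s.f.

A = π(d/2)² = π(1.2100e-04 m)² = 4.600e-08 m²
R₍25₎ = ρL/A = (7.07×10^-8)(1.24)/(4.600e-08) = 1.906 Ω
R₍-39.7₎ = R₍25₎(1 + αΔT) = 1.906 × (1 + 0.0065×-64.7) = 1.104 Ω
V = IR = 0.0195 × 1.104 = 0.0215 V

0.0215 V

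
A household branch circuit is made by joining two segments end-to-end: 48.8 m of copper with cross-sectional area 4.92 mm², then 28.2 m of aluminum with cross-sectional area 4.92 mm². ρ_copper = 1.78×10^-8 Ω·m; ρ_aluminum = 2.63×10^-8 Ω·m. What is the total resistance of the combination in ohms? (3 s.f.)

0.327 Ω

Segment 1: A = 4.92 mm² = 4.920e-06 m²
R₁ = ρL/A = (1.78×10^-8)(48.8)/(4.920e-06) = 0.1766 Ω
R₂ = (2.63×10^-8)(28.2)/(4.920e-06) = 0.1507 Ω
R = R₁ + R₂ = 0.327 Ω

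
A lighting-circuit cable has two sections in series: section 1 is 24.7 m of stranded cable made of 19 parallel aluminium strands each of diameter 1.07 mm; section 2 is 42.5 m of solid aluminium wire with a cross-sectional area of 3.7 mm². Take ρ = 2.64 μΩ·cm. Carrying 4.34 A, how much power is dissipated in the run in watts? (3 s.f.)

ρ = 2.64 μΩ·cm = 2.64×10^-8 Ω·m
Section 1: A_strand = π(5.3500e-04)² = 8.992e-07 m²; R₁ = ρL/(N·A_s) = (2.64×10^-8)(24.7)/(19×8.992e-07) = 0.03817 Ω
Section 2: A = 3.7 mm² = 3.700e-06 m²
R₂ = (2.64×10^-8)(42.5)/(3.700e-06) = 0.3032 Ω
R = R₁ + R₂ = 0.3414 Ω
P = I²R = (4.34)² × 0.3414 = 6.43 W

6.43 W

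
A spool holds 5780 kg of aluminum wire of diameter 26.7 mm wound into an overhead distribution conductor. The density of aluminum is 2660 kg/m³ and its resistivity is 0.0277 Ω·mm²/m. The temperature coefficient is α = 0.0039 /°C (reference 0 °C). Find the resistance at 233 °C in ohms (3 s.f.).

ρ = 0.0277 Ω·mm²/m = 2.77×10^-8 Ω·m
A = π(d/2)² = π(1.3350e-02 m)² = 5.5990e-04 m²
L = m/(density·A) = 5780/(2660×5.5990e-04) = 3881 m
R = ρL/A = (2.77×10^-8)(3881)/(5.5990e-04) = 0.192 Ω
R(233 °C) = 0.192 × (1 + 0.0039×233) = 0.366 Ω

0.366 Ω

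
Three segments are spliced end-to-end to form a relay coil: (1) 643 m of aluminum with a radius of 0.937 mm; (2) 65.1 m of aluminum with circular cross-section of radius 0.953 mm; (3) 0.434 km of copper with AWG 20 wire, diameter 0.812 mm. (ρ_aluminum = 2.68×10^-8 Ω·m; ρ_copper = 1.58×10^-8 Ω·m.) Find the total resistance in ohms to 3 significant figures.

Seg 1: A = πr² = π(9.3700e-04 m)² = 2.758e-06 m²
R_1 = (2.68×10^-8)(643)/(2.758e-06) = 6.248 Ω
Seg 2: A = πr² = π(9.5300e-04 m)² = 2.853e-06 m²
R_2 = (2.68×10^-8)(65.1)/(2.853e-06) = 0.6115 Ω
Seg 3: A = π(0.812/2 mm)² = π(4.0600e-04 m)² = 5.178e-07 m²
R_3 = (1.58×10^-8)(434)/(5.178e-07) = 13.24 Ω
R_total = R_1 + R_2 + R_3 = 20.1 Ω

20.1 Ω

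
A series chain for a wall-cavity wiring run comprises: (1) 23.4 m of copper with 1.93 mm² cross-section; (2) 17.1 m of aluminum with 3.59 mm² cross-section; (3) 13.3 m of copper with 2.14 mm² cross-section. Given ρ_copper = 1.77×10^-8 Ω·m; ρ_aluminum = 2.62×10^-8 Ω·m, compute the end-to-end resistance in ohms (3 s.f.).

0.449 Ω

Seg 1: A = 1.93 mm² = 1.930e-06 m²
R_1 = (1.77×10^-8)(23.4)/(1.930e-06) = 0.2146 Ω
Seg 2: A = 3.59 mm² = 3.590e-06 m²
R_2 = (2.62×10^-8)(17.1)/(3.590e-06) = 0.1248 Ω
Seg 3: A = 2.14 mm² = 2.140e-06 m²
R_3 = (1.77×10^-8)(13.3)/(2.140e-06) = 0.11 Ω
R_total = R_1 + R_2 + R_3 = 0.449 Ω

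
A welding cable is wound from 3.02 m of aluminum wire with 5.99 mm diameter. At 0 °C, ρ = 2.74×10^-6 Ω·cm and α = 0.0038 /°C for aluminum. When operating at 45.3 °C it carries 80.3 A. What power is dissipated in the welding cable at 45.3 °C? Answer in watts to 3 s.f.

22.2 W

ρ = 2.74×10^-6 Ω·cm = 2.74×10^-8 Ω·m
A = π(d/2)² = π(2.9950e-03 m)² = 2.818e-05 m²
R₍0₎ = ρL/A = (2.74×10^-8)(3.02)/(2.818e-05) = 0.002936 Ω
R₍45.3₎ = R₍0₎(1 + αΔT) = 0.002936 × (1 + 0.0038×45.3) = 0.003442 Ω
P = I²R = (80.3)² × 0.003442 = 22.2 W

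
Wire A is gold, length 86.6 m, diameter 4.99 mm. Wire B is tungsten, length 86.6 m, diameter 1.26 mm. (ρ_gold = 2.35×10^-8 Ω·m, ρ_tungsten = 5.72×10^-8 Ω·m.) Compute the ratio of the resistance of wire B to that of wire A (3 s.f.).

R ∝ ρL/d², so R_B/R_A = (ρ_B/ρ_A) × (d_A/d_B)²
= (5.72×10^-8/2.35×10^-8) × (4.99/1.26)² = 38.2

38.2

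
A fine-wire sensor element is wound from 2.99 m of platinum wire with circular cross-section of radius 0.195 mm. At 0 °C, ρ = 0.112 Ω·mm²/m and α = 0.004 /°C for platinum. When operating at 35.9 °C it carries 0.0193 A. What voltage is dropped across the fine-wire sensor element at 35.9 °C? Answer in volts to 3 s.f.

0.0619 V

ρ = 0.112 Ω·mm²/m = 1.12×10^-7 Ω·m
A = πr² = π(1.9500e-04 m)² = 1.195e-07 m²
R₍0₎ = ρL/A = (1.12×10^-7)(2.99)/(1.195e-07) = 2.803 Ω
R₍35.9₎ = R₍0₎(1 + αΔT) = 2.803 × (1 + 0.004×35.9) = 3.206 Ω
V = IR = 0.0193 × 3.206 = 0.0619 V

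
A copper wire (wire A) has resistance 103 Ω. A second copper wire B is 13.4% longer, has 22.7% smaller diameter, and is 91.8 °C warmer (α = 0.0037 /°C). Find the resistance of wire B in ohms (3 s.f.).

262 Ω

R ∝ ρL/d² with ρ ∝ (1+αΔT), so R_B/R_A = (1 + 13.4/100) × (1 − 22.7/100)⁻² × (1 + 0.0037×91.8)
= 1.134 × 1.674 × 1.34 = 2.542
R_B = 2.542 × 103 = 262 Ω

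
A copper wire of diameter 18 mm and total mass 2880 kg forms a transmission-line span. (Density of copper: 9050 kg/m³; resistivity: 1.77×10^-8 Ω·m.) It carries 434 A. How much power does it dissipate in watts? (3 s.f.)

16400 W

A = π(d/2)² = π(9.0000e-03 m)² = 2.5447e-04 m²
L = m/(density·A) = 2880/(9050×2.5447e-04) = 1251 m
R = ρL/A = (1.77×10^-8)(1251)/(2.5447e-04) = 0.08699 Ω
P = I²R = (434)² × 0.08699 = 16400 W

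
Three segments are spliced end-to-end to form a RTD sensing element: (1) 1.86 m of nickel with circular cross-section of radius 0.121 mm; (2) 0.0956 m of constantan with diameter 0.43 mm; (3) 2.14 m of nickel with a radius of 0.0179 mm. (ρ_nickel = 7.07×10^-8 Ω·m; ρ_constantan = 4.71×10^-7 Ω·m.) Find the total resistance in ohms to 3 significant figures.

153 Ω

Seg 1: A = πr² = π(1.2100e-04 m)² = 4.600e-08 m²
R_1 = (7.07×10^-8)(1.86)/(4.600e-08) = 2.859 Ω
Seg 2: A = π(d/2)² = π(2.1500e-04 m)² = 1.452e-07 m²
R_2 = (4.71×10^-7)(0.0956)/(1.452e-07) = 0.3101 Ω
Seg 3: A = πr² = π(1.7900e-05 m)² = 1.007e-09 m²
R_3 = (7.07×10^-8)(2.14)/(1.007e-09) = 150.3 Ω
R_total = R_1 + R_2 + R_3 = 153 Ω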